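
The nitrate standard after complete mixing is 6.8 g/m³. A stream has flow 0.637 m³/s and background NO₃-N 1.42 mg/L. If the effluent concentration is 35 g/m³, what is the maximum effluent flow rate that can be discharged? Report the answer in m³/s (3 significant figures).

Mass balance at complete mixing: C_std·(Q_w + Q_r) = Q_w·C_e + Q_r·C_b.
Rearranging, Q_w = Q_r·(C_std − C_b)/(C_e − C_std) = 0.637·(6.8 − 1.42) / (35 − 6.8) = 0.1215 m³/s.

0.122 m³/s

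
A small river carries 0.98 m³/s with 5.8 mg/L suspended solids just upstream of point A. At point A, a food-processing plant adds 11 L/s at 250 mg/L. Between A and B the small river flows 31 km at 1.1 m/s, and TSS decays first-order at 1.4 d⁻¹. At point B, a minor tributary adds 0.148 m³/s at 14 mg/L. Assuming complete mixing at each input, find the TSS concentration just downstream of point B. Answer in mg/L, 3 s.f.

11 L/s = 0.011 m³/s.
After input A: C = (0.98·5.8 + 0.011·250) / 0.991 = 8.511 mg/L.
Over the 31 km reach to input B (t = 2.818e+04 s = 0.3262 d), decay gives C = 8.511·exp(−1.4·0.3262) = 5.391 mg/L.
After input B: C = (0.991·5.391 + 0.148·14) / 1.139 = 6.509 mg/L.

6.51 mg/L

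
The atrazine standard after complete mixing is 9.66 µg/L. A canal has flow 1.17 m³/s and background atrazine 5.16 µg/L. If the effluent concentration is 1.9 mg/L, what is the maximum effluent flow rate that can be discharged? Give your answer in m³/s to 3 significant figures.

5.16 µg/L = 0.00516 mg/L.
9.66 µg/L = 0.00966 mg/L.
Mass balance at complete mixing: C_std·(Q_w + Q_r) = Q_w·C_e + Q_r·C_b.
Rearranging, Q_w = Q_r·(C_std − C_b)/(C_e − C_std) = 1.17·(0.00966 − 0.00516) / (1.9 − 0.00966) = 0.002785 m³/s.

0.00279 m³/s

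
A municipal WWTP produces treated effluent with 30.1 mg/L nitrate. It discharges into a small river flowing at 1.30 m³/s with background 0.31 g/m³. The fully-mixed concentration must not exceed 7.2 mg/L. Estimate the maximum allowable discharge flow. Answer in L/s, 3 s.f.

Mass balance at complete mixing: C_std·(Q_w + Q_r) = Q_w·C_e + Q_r·C_b.
Rearranging, Q_w = Q_r·(C_std − C_b)/(C_e − C_std) = 1.30·(7.2 − 0.31) / (30.1 − 7.2) = 0.3911 m³/s.
= 391.1 L/s.

391 L/s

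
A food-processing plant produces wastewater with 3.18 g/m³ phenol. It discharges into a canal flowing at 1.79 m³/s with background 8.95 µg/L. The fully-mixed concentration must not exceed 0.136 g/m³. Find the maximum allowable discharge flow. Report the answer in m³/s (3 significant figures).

0.0747 m³/s

8.95 µg/L = 0.00895 mg/L.
Mass balance at complete mixing: C_std·(Q_w + Q_r) = Q_w·C_e + Q_r·C_b.
Rearranging, Q_w = Q_r·(C_std − C_b)/(C_e − C_std) = 1.79·(0.136 − 0.00895) / (3.18 − 0.136) = 0.07471 m³/s.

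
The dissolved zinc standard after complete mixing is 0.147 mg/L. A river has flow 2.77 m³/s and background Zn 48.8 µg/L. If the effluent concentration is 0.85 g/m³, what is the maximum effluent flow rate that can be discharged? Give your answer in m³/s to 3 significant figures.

0.387 m³/s

48.8 µg/L = 0.0488 mg/L.
Mass balance at complete mixing: C_std·(Q_w + Q_r) = Q_w·C_e + Q_r·C_b.
Rearranging, Q_w = Q_r·(C_std − C_b)/(C_e − C_std) = 2.77·(0.147 − 0.0488) / (0.85 − 0.147) = 0.3869 m³/s.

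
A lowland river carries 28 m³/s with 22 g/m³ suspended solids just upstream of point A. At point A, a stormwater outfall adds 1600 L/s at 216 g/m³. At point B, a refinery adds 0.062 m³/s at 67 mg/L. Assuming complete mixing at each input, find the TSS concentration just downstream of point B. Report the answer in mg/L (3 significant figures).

32.6 mg/L

1600 L/s = 1.6 m³/s.
After input A: C = (28·22 + 1.6·216) / 29.6 = 32.49 mg/L.
After input B: C = (29.6·32.49 + 0.062·67) / 29.66 = 32.56 mg/L.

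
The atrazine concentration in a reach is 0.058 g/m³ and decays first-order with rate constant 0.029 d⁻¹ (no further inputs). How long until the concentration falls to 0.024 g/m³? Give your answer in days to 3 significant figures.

t = ln(C₀/C)/k = ln(0.058/0.024)/0.029 = 0.8824/0.029 = 30.43 d.

30.4 d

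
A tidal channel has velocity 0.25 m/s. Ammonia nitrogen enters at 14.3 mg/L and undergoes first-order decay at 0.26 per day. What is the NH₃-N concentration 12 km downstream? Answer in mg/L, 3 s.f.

12.4 mg/L

Travel time t = 12 km / 0.25 m/s = 1.2e+04/0.25 = 4.8e+04 s = 0.5556 d.
First-order decay: C = 14.3·exp(−0.26·0.5556) = 14.3·0.8655 = 12.38 mg/L.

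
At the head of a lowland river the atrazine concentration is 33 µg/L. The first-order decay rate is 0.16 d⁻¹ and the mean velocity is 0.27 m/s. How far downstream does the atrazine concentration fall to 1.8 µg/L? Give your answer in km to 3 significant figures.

424 km

From C = C₀·e^(−kt), t = ln(C₀/C)/k = ln(33/1.8)/0.16 = 2.909/0.16 = 18.18 d.
Distance = v·t = 0.27 m/s × 1.571e+06 s = 4.241e+05 m = 424.1 km.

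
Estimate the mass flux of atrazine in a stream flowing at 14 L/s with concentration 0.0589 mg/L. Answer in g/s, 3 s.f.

0.000825 g/s

14 L/s = 0.014 m³/s.
Mass flux = Q·C = 0.014 m³/s × 0.0589 g/m³ = 0.0008246 g/s.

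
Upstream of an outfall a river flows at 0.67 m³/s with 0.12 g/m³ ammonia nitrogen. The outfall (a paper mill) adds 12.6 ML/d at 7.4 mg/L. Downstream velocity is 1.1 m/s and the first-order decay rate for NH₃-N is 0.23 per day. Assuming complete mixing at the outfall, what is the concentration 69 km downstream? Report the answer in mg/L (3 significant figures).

12.6 ML/d = 0.1458 m³/s.
After complete mixing, C₀ = (0.1458·7.4 + 0.67·0.12) / 0.8158 = 1.421 mg/L.
Travel time t = 6.9e+04 m / 1.1 m/s = 6.273e+04 s = 0.726 d.
C = 1.421·exp(−0.23·0.726) = 1.421·0.8462 = 1.203 mg/L.

1.20 mg/L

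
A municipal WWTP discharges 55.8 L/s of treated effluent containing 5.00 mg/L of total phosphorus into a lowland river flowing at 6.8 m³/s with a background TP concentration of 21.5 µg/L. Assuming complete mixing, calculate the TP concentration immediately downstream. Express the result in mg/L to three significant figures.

0.0620 mg/L

55.8 L/s = 0.0558 m³/s.
21.5 µg/L = 0.0215 mg/L.
Flow-weighted mixing gives C = (0.0558·5 + 6.8·0.0215) / (0.0558 + 6.8) = 0.4252/6.856 = 0.06202 mg/L.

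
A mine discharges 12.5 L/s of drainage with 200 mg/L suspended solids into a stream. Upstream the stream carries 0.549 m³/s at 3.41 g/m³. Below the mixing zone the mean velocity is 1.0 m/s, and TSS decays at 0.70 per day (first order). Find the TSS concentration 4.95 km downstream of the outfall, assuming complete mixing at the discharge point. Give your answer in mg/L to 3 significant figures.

7.48 mg/L

12.5 L/s = 0.0125 m³/s.
After complete mixing, C₀ = (0.0125·200 + 0.549·3.41) / 0.5615 = 7.786 mg/L.
Travel time t = 4950 m / 1.0 m/s = 4950 s = 0.05729 d.
C = 7.786·exp(−0.70·0.05729) = 7.786·0.9607 = 7.48 mg/L.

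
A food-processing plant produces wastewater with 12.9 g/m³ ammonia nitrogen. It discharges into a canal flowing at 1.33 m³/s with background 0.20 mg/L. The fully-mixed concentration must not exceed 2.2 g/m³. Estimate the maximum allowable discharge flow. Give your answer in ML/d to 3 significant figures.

21.5 ML/d

Mass balance at complete mixing: C_std·(Q_w + Q_r) = Q_w·C_e + Q_r·C_b.
Rearranging, Q_w = Q_r·(C_std − C_b)/(C_e − C_std) = 1.33·(2.2 − 0.2) / (12.9 − 2.2) = 0.2486 m³/s.
= 21.48 ML/d.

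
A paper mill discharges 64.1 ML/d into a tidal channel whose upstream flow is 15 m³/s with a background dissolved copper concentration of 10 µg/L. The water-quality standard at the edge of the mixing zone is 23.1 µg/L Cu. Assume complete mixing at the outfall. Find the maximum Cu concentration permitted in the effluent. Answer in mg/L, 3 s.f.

0.288 mg/L

64.1 ML/d = 0.7419 m³/s.
10 µg/L = 0.01 mg/L.
23.1 µg/L = 0.0231 mg/L.
Mass balance: 0.0231·15.74 = 0.7419·Cₑ + 15·0.01.
Cₑ = (0.3636 − 0.15) / 0.7419 = 0.288 mg/L.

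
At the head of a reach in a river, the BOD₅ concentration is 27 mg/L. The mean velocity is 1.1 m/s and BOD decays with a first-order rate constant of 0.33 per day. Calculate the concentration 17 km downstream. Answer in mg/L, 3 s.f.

Travel time t = 17 km / 1.1 m/s = 1.7e+04/1.1 = 1.545e+04 s = 0.1789 d.
First-order decay: C = 27·exp(−0.33·0.1789) = 27·0.9427 = 25.45 mg/L.

25.5 mg/L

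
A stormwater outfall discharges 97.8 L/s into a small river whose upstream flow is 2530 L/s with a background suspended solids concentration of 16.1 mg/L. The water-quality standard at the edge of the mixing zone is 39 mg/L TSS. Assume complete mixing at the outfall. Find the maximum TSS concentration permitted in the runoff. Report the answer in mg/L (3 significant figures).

97.8 L/s = 0.0978 m³/s.
2530 L/s = 2.53 m³/s.
Mass balance: 39·2.628 = 0.0978·Cₑ + 2.53·16.1.
Cₑ = (102.5 − 40.73) / 0.0978 = 631.4 mg/L.

631 mg/L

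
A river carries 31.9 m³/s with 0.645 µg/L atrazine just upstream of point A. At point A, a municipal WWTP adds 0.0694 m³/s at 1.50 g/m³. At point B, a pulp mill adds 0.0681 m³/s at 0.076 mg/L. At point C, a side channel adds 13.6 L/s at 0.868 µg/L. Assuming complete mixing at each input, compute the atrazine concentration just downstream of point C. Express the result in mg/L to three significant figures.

0.00405 mg/L

0.645 µg/L = 0.000645 mg/L.
After input A: C = (31.9·0.000645 + 0.0694·1.5) / 31.97 = 0.0039 mg/L.
After input B: C = (31.97·0.0039 + 0.0681·0.076) / 32.04 = 0.004053 mg/L.
13.6 L/s = 0.0136 m³/s.
0.868 µg/L = 0.000868 mg/L.
After input C: C = (32.04·0.004053 + 0.0136·0.000868) / 32.05 = 0.004052 mg/L.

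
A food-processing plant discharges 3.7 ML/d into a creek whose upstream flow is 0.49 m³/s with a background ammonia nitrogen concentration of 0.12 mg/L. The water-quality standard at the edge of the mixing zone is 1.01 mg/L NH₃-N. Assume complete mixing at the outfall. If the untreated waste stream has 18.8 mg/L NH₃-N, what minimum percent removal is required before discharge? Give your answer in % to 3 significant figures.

3.7 ML/d = 0.04282 m³/s.
Mass balance: 1.01·0.5328 = 0.04282·Cₑ + 0.49·0.12.
Cₑ = (0.5382 − 0.0588) / 0.04282 = 11.19 mg/L.
Required removal = 1 − 11.19/18.8 = 40.46 %.

40.5 %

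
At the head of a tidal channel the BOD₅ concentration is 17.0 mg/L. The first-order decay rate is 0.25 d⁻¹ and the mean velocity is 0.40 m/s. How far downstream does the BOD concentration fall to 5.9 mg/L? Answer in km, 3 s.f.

From C = C₀·e^(−kt), t = ln(C₀/C)/k = ln(17.0/5.9)/0.25 = 1.058/0.25 = 4.233 d.
Distance = v·t = 0.40 m/s × 3.657e+05 s = 1.463e+05 m = 146.3 km.

146 km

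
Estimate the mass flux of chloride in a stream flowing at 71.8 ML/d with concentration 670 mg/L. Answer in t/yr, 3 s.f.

17600 t/yr

71.8 ML/d = 0.831 m³/s.
Mass flux = Q·C = 0.831 m³/s × 670 g/m³ = 556.8 g/s.
= 556.8 g/s × 31.56 = 1.757e+04 t/yr.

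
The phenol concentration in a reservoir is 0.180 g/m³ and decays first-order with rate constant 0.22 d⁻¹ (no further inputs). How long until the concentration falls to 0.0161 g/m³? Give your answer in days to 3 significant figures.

t = ln(C₀/C)/k = ln(0.180/0.0161)/0.22 = 2.414/0.22 = 10.97 d.

11.0 d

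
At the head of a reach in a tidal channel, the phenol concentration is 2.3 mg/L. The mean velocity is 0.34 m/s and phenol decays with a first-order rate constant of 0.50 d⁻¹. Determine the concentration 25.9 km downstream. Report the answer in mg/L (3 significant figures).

1.48 mg/L

Travel time t = 25.9 km / 0.34 m/s = 2.59e+04/0.34 = 7.618e+04 s = 0.8817 d.
First-order decay: C = 2.3·exp(−0.50·0.8817) = 2.3·0.6435 = 1.48 mg/L.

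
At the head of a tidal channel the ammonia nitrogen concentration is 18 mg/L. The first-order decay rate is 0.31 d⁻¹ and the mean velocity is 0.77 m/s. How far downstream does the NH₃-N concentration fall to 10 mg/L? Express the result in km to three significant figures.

126 km

From C = C₀·e^(−kt), t = ln(C₀/C)/k = ln(18/10)/0.31 = 0.5878/0.31 = 1.896 d.
Distance = v·t = 0.77 m/s × 1.638e+05 s = 1.261e+05 m = 126.1 km.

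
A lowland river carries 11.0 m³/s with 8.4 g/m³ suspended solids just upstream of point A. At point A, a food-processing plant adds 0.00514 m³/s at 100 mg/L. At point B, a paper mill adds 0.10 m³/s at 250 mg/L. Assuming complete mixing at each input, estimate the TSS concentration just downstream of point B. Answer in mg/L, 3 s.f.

After input A: C = (11·8.4 + 0.00514·100) / 11.01 = 8.443 mg/L.
After input B: C = (11.01·8.443 + 0.1·250) / 11.11 = 10.62 mg/L.

10.6 mg/L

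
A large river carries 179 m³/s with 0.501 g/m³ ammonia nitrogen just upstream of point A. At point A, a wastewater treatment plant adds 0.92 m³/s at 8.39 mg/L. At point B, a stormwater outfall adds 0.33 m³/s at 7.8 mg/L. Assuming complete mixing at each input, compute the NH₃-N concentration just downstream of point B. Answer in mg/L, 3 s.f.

0.555 mg/L

After input A: C = (179·0.501 + 0.92·8.39) / 179.9 = 0.5413 mg/L.
After input B: C = (179.9·0.5413 + 0.33·7.8) / 180.2 = 0.5546 mg/L.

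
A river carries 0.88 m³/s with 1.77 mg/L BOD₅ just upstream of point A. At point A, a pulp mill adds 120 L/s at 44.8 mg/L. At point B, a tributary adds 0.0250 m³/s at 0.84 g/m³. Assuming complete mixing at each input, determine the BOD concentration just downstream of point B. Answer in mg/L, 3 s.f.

6.78 mg/L

120 L/s = 0.12 m³/s.
After input A: C = (0.88·1.77 + 0.12·44.8) / 1 = 6.934 mg/L.
After input B: C = (1·6.934 + 0.025·0.84) / 1.025 = 6.785 mg/L.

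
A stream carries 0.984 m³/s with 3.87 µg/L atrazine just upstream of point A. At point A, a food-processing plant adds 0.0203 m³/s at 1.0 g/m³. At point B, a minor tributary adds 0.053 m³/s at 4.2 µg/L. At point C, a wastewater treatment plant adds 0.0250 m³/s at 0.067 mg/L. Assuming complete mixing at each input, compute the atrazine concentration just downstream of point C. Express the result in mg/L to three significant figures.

0.0240 mg/L

3.87 µg/L = 0.00387 mg/L.
After input A: C = (0.984·0.00387 + 0.0203·1) / 1.004 = 0.024 mg/L.
4.2 µg/L = 0.0042 mg/L.
After input B: C = (1.004·0.024 + 0.053·0.0042) / 1.057 = 0.02301 mg/L.
After input C: C = (1.057·0.02301 + 0.025·0.067) / 1.082 = 0.02403 mg/L.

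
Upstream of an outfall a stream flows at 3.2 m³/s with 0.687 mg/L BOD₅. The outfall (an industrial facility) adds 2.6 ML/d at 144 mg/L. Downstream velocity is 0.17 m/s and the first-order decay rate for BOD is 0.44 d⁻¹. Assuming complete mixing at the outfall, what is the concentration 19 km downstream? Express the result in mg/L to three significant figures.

2.6 ML/d = 0.03009 m³/s.
After complete mixing, C₀ = (0.03009·144 + 3.2·0.687) / 3.23 = 2.022 mg/L.
Travel time t = 1.9e+04 m / 0.17 m/s = 1.118e+05 s = 1.294 d.
C = 2.022·exp(−0.44·1.294) = 2.022·0.566 = 1.145 mg/L.

1.14 mg/L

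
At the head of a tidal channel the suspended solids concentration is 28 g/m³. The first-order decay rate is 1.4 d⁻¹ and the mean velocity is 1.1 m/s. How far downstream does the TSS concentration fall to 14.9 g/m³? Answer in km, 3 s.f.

From C = C₀·e^(−kt), t = ln(C₀/C)/k = ln(28/14.9)/1.4 = 0.6308/1.4 = 0.4506 d.
Distance = v·t = 1.1 m/s × 3.893e+04 s = 4.283e+04 m = 42.83 km.

42.8 km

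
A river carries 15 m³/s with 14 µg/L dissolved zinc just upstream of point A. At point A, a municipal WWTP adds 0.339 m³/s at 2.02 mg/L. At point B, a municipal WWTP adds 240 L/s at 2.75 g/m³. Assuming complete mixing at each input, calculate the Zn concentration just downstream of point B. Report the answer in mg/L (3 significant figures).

14 µg/L = 0.014 mg/L.
After input A: C = (15·0.014 + 0.339·2.02) / 15.34 = 0.05833 mg/L.
240 L/s = 0.24 m³/s.
After input B: C = (15.34·0.05833 + 0.24·2.75) / 15.58 = 0.0998 mg/L.

0.0998 mg/L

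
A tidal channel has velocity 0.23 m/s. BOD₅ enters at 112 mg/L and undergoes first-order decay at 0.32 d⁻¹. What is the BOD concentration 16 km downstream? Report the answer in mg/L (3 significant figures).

Travel time t = 16 km / 0.23 m/s = 1.6e+04/0.23 = 6.957e+04 s = 0.8052 d.
First-order decay: C = 112·exp(−0.32·0.8052) = 112·0.7729 = 86.56 mg/L.

86.6 mg/L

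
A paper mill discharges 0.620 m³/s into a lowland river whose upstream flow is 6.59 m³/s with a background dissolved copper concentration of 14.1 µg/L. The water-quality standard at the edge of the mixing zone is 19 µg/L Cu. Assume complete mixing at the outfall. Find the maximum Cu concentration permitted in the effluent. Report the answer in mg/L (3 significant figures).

14.1 µg/L = 0.0141 mg/L.
19 µg/L = 0.019 mg/L.
Mass balance: 0.019·7.21 = 0.62·Cₑ + 6.59·0.0141.
Cₑ = (0.137 − 0.09292) / 0.62 = 0.07108 mg/L.

0.0711 mg/L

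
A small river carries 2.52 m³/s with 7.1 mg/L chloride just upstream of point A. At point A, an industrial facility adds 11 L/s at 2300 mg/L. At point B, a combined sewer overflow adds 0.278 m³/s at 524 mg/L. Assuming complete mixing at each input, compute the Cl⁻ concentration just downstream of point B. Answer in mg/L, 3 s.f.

11 L/s = 0.011 m³/s.
After input A: C = (2.52·7.1 + 0.011·2300) / 2.531 = 17.07 mg/L.
After input B: C = (2.531·17.07 + 0.278·524) / 2.809 = 67.24 mg/L.

67.2 mg/L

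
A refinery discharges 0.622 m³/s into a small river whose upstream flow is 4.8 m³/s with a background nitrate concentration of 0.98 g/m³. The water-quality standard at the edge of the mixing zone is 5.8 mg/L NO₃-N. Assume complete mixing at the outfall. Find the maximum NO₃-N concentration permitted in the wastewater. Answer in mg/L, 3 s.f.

Mass balance: 5.8·5.422 = 0.622·Cₑ + 4.8·0.98.
Cₑ = (31.45 − 4.704) / 0.622 = 43 mg/L.

43.0 mg/L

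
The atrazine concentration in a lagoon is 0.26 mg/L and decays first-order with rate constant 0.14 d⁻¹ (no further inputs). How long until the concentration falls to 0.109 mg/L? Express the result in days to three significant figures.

6.21 d

t = ln(C₀/C)/k = ln(0.26/0.109)/0.14 = 0.8693/0.14 = 6.21 d.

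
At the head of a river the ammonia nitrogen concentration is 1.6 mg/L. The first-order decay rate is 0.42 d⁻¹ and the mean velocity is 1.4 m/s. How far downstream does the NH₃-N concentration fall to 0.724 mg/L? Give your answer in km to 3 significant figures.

From C = C₀·e^(−kt), t = ln(C₀/C)/k = ln(1.6/0.724)/0.42 = 0.793/0.42 = 1.888 d.
Distance = v·t = 1.4 m/s × 1.631e+05 s = 2.284e+05 m = 228.4 km.

228 km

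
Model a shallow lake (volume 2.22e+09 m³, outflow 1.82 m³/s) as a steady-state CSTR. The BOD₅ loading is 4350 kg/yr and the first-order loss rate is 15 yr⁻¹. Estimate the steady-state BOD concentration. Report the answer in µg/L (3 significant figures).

Outflow Q = 1.82 m³/s × 3.156e+07 s/yr = 5.743e+07 m³/yr.
Steady-state CSTR mass balance: W = Q·C + k·V·C, so C = W/(Q + kV).
Q + kV = 5.743e+07 + 15·2.22e+09 = 3.336e+10 m³/yr.
C = 4350/3.336e+10 = 1.304e-07 kg/m³ = 0.0001304 mg/L = 0.1304 µg/L.

0.130 µg/L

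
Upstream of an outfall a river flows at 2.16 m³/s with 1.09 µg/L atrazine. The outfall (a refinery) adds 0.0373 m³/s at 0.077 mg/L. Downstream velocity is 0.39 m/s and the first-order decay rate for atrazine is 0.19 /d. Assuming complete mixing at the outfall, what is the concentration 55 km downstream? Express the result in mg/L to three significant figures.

1.09 µg/L = 0.00109 mg/L.
After complete mixing, C₀ = (0.0373·0.077 + 2.16·0.00109) / 2.197 = 0.002379 mg/L.
Travel time t = 5.5e+04 m / 0.39 m/s = 1.41e+05 s = 1.632 d.
C = 0.002379·exp(−0.19·1.632) = 0.002379·0.7334 = 0.001744 mg/L.

0.00174 mg/L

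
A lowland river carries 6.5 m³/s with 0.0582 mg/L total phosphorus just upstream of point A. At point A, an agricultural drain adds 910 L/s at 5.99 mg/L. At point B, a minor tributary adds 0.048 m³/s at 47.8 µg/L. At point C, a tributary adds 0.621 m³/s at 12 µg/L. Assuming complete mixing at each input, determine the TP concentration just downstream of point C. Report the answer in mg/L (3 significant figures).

0.723 mg/L

910 L/s = 0.91 m³/s.
After input A: C = (6.5·0.0582 + 0.91·5.99) / 7.41 = 0.7867 mg/L.
47.8 µg/L = 0.0478 mg/L.
After input B: C = (7.41·0.7867 + 0.048·0.0478) / 7.458 = 0.7819 mg/L.
12 µg/L = 0.012 mg/L.
After input C: C = (7.458·0.7819 + 0.621·0.012) / 8.079 = 0.7227 mg/L.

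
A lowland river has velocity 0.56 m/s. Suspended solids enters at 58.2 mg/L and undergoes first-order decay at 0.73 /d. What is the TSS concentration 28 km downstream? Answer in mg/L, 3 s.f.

38.1 mg/L

Travel time t = 28 km / 0.56 m/s = 2.8e+04/0.56 = 5e+04 s = 0.5787 d.
First-order decay: C = 58.2·exp(−0.73·0.5787) = 58.2·0.6554 = 38.15 mg/L.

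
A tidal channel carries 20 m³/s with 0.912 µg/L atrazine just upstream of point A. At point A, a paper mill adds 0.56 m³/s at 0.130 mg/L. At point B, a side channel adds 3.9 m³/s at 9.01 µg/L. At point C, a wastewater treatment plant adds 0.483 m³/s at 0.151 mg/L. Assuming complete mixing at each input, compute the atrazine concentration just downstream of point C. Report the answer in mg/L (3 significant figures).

0.00798 mg/L

0.912 µg/L = 0.000912 mg/L.
After input A: C = (20·0.000912 + 0.56·0.13) / 20.56 = 0.004428 mg/L.
9.01 µg/L = 0.00901 mg/L.
After input B: C = (20.56·0.004428 + 3.9·0.00901) / 24.46 = 0.005159 mg/L.
After input C: C = (24.46·0.005159 + 0.483·0.151) / 24.94 = 0.007983 mg/L.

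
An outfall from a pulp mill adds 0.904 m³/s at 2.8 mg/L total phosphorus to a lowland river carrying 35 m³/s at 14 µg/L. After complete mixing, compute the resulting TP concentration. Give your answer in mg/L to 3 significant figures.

14 µg/L = 0.014 mg/L.
Flow-weighted mixing gives C = (0.904·2.8 + 35·0.014) / (0.904 + 35) = 3.021/35.9 = 0.08415 mg/L.

0.0841 mg/L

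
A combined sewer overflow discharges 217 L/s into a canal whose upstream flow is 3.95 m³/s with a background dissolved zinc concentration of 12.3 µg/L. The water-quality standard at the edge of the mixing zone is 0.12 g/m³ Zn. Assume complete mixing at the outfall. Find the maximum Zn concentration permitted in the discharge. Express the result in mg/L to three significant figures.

217 L/s = 0.217 m³/s.
12.3 µg/L = 0.0123 mg/L.
Mass balance: 0.12·4.167 = 0.217·Cₑ + 3.95·0.0123.
Cₑ = (0.5 − 0.04859) / 0.217 = 2.08 mg/L.

2.08 mg/L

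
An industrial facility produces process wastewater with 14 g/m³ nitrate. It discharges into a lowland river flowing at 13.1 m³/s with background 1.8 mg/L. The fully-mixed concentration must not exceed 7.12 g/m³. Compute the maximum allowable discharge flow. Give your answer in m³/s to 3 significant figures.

Mass balance at complete mixing: C_std·(Q_w + Q_r) = Q_w·C_e + Q_r·C_b.
Rearranging, Q_w = Q_r·(C_std − C_b)/(C_e − C_std) = 13.1·(7.12 − 1.8) / (14 − 7.12) = 10.13 m³/s.

10.1 m³/s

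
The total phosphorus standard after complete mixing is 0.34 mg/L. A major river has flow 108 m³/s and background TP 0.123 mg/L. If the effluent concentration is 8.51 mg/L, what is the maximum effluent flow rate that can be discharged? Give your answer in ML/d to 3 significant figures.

248 ML/d

Mass balance at complete mixing: C_std·(Q_w + Q_r) = Q_w·C_e + Q_r·C_b.
Rearranging, Q_w = Q_r·(C_std − C_b)/(C_e − C_std) = 108·(0.34 − 0.123) / (8.51 − 0.34) = 2.869 m³/s.
= 247.8 ML/d.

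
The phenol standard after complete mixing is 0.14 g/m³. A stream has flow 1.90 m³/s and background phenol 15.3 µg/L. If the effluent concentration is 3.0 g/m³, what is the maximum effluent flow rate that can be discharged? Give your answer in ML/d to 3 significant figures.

7.16 ML/d

15.3 µg/L = 0.0153 mg/L.
Mass balance at complete mixing: C_std·(Q_w + Q_r) = Q_w·C_e + Q_r·C_b.
Rearranging, Q_w = Q_r·(C_std − C_b)/(C_e − C_std) = 1.90·(0.14 − 0.0153) / (3 − 0.14) = 0.08284 m³/s.
= 7.158 ML/d.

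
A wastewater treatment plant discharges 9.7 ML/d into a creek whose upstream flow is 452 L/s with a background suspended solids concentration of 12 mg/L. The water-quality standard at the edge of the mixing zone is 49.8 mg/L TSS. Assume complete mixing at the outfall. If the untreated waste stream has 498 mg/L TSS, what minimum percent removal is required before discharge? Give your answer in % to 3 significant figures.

59.4 %

9.7 ML/d = 0.1123 m³/s.
452 L/s = 0.452 m³/s.
Mass balance: 49.8·0.5643 = 0.1123·Cₑ + 0.452·12.
Cₑ = (28.1 − 5.424) / 0.1123 = 202 mg/L.
Required removal = 1 − 202/498 = 59.44 %.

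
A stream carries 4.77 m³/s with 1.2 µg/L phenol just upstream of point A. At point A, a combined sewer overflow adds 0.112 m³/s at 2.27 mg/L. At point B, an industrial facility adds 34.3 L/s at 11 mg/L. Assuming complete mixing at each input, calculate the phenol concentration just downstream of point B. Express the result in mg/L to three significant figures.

0.130 mg/L

1.2 µg/L = 0.0012 mg/L.
After input A: C = (4.77·0.0012 + 0.112·2.27) / 4.882 = 0.05325 mg/L.
34.3 L/s = 0.0343 m³/s.
After input B: C = (4.882·0.05325 + 0.0343·11) / 4.916 = 0.1296 mg/L.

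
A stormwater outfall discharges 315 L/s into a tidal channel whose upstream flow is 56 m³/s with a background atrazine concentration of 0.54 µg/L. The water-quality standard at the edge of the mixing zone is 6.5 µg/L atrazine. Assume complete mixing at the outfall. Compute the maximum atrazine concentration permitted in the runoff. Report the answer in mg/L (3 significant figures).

315 L/s = 0.315 m³/s.
0.54 µg/L = 0.00054 mg/L.
6.5 µg/L = 0.0065 mg/L.
Mass balance: 0.0065·56.31 = 0.315·Cₑ + 56·0.00054.
Cₑ = (0.366 − 0.03024) / 0.315 = 1.066 mg/L.

1.07 mg/L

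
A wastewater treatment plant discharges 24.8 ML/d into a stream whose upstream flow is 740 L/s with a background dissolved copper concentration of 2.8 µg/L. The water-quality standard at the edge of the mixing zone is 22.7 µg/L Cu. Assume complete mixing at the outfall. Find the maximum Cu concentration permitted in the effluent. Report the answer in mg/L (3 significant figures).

0.0740 mg/L

24.8 ML/d = 0.287 m³/s.
740 L/s = 0.74 m³/s.
2.8 µg/L = 0.0028 mg/L.
22.7 µg/L = 0.0227 mg/L.
Mass balance: 0.0227·1.027 = 0.287·Cₑ + 0.74·0.0028.
Cₑ = (0.02331 − 0.002072) / 0.287 = 0.074 mg/L.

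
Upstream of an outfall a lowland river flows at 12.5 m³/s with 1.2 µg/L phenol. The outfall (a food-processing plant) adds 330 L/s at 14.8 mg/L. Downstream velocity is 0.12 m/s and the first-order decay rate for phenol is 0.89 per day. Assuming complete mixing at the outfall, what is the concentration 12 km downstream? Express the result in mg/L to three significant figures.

0.136 mg/L

330 L/s = 0.33 m³/s.
1.2 µg/L = 0.0012 mg/L.
After complete mixing, C₀ = (0.33·14.8 + 12.5·0.0012) / 12.83 = 0.3818 mg/L.
Travel time t = 1.2e+04 m / 0.12 m/s = 1e+05 s = 1.157 d.
C = 0.3818·exp(−0.89·1.157) = 0.3818·0.357 = 0.1363 mg/L.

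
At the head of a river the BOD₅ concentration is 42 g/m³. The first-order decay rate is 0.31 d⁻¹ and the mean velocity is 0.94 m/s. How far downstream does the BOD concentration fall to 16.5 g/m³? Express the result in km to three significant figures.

From C = C₀·e^(−kt), t = ln(C₀/C)/k = ln(42/16.5)/0.31 = 0.9343/0.31 = 3.014 d.
Distance = v·t = 0.94 m/s × 2.604e+05 s = 2.448e+05 m = 244.8 km.

245 km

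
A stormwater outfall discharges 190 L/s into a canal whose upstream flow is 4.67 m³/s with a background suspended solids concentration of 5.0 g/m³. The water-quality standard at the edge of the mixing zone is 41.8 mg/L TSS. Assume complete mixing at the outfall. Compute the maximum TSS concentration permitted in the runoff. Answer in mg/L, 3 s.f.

190 L/s = 0.19 m³/s.
Mass balance: 41.8·4.86 = 0.19·Cₑ + 4.67·5.
Cₑ = (203.1 − 23.35) / 0.19 = 946.3 mg/L.

946 mg/L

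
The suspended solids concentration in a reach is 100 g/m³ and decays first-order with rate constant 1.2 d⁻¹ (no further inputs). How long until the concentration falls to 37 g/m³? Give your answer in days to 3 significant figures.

0.829 d

t = ln(C₀/C)/k = ln(100/37)/1.2 = 0.9943/1.2 = 0.8285 d.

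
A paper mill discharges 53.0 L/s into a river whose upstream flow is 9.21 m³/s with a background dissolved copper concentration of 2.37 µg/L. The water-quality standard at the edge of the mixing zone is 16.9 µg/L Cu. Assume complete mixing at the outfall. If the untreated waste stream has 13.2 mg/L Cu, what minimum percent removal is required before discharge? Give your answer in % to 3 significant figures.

53.0 L/s = 0.053 m³/s.
2.37 µg/L = 0.00237 mg/L.
16.9 µg/L = 0.0169 mg/L.
Mass balance: 0.0169·9.263 = 0.053·Cₑ + 9.21·0.00237.
Cₑ = (0.1565 − 0.02183) / 0.053 = 2.542 mg/L.
Required removal = 1 − 2.542/13.2 = 80.74 %.

80.7 %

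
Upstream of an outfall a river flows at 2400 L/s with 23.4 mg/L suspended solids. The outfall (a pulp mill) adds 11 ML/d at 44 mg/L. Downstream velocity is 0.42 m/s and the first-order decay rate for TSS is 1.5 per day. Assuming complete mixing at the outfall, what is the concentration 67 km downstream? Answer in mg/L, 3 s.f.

11 ML/d = 0.1273 m³/s.
2400 L/s = 2.4 m³/s.
After complete mixing, C₀ = (0.1273·44 + 2.4·23.4) / 2.527 = 24.44 mg/L.
Travel time t = 6.7e+04 m / 0.42 m/s = 1.595e+05 s = 1.846 d.
C = 24.44·exp(−1.5·1.846) = 24.44·0.06269 = 1.532 mg/L.

1.53 mg/L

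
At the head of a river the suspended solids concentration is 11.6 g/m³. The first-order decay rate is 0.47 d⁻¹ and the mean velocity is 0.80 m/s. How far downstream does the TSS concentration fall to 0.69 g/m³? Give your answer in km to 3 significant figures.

415 km

From C = C₀·e^(−kt), t = ln(C₀/C)/k = ln(11.6/0.69)/0.47 = 2.822/0.47 = 6.004 d.
Distance = v·t = 0.80 m/s × 5.188e+05 s = 4.15e+05 m = 415 km.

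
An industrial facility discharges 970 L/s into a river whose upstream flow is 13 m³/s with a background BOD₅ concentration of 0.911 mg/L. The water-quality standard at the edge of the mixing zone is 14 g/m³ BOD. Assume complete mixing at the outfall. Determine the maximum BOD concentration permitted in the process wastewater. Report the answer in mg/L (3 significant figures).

970 L/s = 0.97 m³/s.
Mass balance: 14·13.97 = 0.97·Cₑ + 13·0.911.
Cₑ = (195.6 − 11.84) / 0.97 = 189.4 mg/L.

189 mg/L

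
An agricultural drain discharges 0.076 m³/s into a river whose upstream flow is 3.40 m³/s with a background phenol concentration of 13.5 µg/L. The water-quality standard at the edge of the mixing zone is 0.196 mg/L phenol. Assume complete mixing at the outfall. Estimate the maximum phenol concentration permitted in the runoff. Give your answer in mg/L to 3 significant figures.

8.36 mg/L

13.5 µg/L = 0.0135 mg/L.
Mass balance: 0.196·3.476 = 0.076·Cₑ + 3.4·0.0135.
Cₑ = (0.6813 − 0.0459) / 0.076 = 8.36 mg/L.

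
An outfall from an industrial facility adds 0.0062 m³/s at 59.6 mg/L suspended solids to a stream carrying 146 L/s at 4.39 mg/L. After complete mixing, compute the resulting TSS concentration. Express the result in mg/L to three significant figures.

6.64 mg/L

146 L/s = 0.146 m³/s.
By mass balance at complete mixing, C = (0.0062·59.6 + 0.146·4.39) / (0.0062 + 0.146) = 1.01/0.1522 = 6.639 mg/L.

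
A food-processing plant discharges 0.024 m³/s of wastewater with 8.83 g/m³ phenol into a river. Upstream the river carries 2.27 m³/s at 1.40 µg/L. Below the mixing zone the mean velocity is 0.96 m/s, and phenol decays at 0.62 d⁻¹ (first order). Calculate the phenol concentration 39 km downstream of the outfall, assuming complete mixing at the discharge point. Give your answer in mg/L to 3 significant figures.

0.0701 mg/L

1.40 µg/L = 0.0014 mg/L.
After complete mixing, C₀ = (0.024·8.83 + 2.27·0.0014) / 2.294 = 0.09377 mg/L.
Travel time t = 3.9e+04 m / 0.96 m/s = 4.062e+04 s = 0.4702 d.
C = 0.09377·exp(−0.62·0.4702) = 0.09377·0.7471 = 0.07005 mg/L.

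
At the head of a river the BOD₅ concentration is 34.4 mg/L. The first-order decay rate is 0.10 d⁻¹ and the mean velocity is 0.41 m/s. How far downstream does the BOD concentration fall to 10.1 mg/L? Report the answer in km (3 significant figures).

From C = C₀·e^(−kt), t = ln(C₀/C)/k = ln(34.4/10.1)/0.10 = 1.226/0.10 = 12.26 d.
Distance = v·t = 0.41 m/s × 1.059e+06 s = 4.341e+05 m = 434.1 km.

434 km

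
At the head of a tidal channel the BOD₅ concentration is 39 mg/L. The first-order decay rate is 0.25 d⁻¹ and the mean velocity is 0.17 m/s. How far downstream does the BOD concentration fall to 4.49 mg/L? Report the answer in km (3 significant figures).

From C = C₀·e^(−kt), t = ln(C₀/C)/k = ln(39/4.49)/0.25 = 2.162/0.25 = 8.647 d.
Distance = v·t = 0.17 m/s × 7.471e+05 s = 1.27e+05 m = 127 km.

127 km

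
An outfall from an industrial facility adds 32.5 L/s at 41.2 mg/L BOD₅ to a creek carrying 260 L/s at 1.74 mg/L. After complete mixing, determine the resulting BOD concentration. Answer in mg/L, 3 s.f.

32.5 L/s = 0.0325 m³/s.
260 L/s = 0.26 m³/s.
Conservation of mass across the mixing zone: C = (0.0325·41.2 + 0.26·1.74) / (0.0325 + 0.26) = 1.791/0.2925 = 6.124 mg/L.

6.12 mg/L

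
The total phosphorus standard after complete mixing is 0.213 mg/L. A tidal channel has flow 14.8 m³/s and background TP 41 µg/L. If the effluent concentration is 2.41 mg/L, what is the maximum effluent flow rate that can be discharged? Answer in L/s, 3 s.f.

1160 L/s

41 µg/L = 0.041 mg/L.
Mass balance at complete mixing: C_std·(Q_w + Q_r) = Q_w·C_e + Q_r·C_b.
Rearranging, Q_w = Q_r·(C_std − C_b)/(C_e − C_std) = 14.8·(0.213 − 0.041) / (2.41 − 0.213) = 1.159 m³/s.
= 1159 L/s.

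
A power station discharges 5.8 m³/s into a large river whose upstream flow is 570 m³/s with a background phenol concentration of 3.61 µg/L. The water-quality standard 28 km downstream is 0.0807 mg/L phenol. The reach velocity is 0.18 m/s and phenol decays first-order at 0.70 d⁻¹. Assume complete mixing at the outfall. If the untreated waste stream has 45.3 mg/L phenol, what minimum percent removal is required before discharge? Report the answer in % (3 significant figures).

3.61 µg/L = 0.00361 mg/L.
Travel time to the compliance point: t = 2.8e+04/0.18 = 1.556e+05 s = 1.8 d; decay factor exp(−0.70·1.8) = 0.2836.
So the concentration just after mixing may be at most 0.0807/0.2836 = 0.2846 mg/L.
Mass balance: 0.2846·575.8 = 5.8·Cₑ + 570·0.00361.
Cₑ = (163.9 − 2.058) / 5.8 = 27.9 mg/L.
Required removal = 1 − 27.9/45.3 = 38.42 %.

38.4 %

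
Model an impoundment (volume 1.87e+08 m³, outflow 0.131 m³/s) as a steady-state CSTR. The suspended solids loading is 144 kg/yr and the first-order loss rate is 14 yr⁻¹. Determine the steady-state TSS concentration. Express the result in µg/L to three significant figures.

0.0549 µg/L

Outflow Q = 0.131 m³/s × 3.156e+07 s/yr = 4.134e+06 m³/yr.
Steady-state CSTR mass balance: W = Q·C + k·V·C, so C = W/(Q + kV).
Q + kV = 4.134e+06 + 14·1.87e+08 = 2.622e+09 m³/yr.
C = 144/2.622e+09 = 5.492e-08 kg/m³ = 5.492e-05 mg/L = 0.05492 µg/L.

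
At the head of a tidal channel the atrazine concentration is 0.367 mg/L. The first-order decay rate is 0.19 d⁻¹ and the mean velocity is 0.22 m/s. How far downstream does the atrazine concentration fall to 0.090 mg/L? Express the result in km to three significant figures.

141 km

From C = C₀·e^(−kt), t = ln(C₀/C)/k = ln(0.367/0.090)/0.19 = 1.406/0.19 = 7.398 d.
Distance = v·t = 0.22 m/s × 6.392e+05 s = 1.406e+05 m = 140.6 km.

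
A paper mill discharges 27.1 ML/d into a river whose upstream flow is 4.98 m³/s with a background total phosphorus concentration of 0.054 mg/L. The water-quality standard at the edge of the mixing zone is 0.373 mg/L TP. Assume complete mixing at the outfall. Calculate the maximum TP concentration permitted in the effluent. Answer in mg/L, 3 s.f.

5.44 mg/L

27.1 ML/d = 0.3137 m³/s.
Mass balance: 0.373·5.294 = 0.3137·Cₑ + 4.98·0.054.
Cₑ = (1.975 − 0.2689) / 0.3137 = 5.438 mg/L.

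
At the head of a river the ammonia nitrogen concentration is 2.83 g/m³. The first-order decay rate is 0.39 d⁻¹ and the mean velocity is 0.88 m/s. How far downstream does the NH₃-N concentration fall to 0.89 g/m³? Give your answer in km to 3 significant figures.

From C = C₀·e^(−kt), t = ln(C₀/C)/k = ln(2.83/0.89)/0.39 = 1.157/0.39 = 2.966 d.
Distance = v·t = 0.88 m/s × 2.563e+05 s = 2.255e+05 m = 225.5 km.

226 km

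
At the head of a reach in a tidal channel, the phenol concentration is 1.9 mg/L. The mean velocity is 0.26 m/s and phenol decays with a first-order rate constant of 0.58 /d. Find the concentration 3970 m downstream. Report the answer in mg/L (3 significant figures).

Travel time t = 3970 m / 0.26 m/s = 3970/0.26 = 1.527e+04 s = 0.1767 d.
First-order decay: C = 1.9·exp(−0.58·0.1767) = 1.9·0.9026 = 1.715 mg/L.

1.71 mg/L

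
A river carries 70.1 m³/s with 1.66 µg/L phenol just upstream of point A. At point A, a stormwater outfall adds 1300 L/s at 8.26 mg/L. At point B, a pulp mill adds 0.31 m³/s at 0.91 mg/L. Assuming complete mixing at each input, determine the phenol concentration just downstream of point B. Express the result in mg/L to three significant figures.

1.66 µg/L = 0.00166 mg/L.
1300 L/s = 1.3 m³/s.
After input A: C = (70.1·0.00166 + 1.3·8.26) / 71.4 = 0.152 mg/L.
After input B: C = (71.4·0.152 + 0.31·0.91) / 71.71 = 0.1553 mg/L.

0.155 mg/L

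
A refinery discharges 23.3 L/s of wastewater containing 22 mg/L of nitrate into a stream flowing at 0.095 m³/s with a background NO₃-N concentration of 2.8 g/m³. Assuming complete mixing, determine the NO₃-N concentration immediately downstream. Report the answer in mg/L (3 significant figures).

23.3 L/s = 0.0233 m³/s.
By mass balance at complete mixing, C = (0.0233·22 + 0.095·2.8) / (0.0233 + 0.095) = 0.7786/0.1183 = 6.582 mg/L.

6.58 mg/L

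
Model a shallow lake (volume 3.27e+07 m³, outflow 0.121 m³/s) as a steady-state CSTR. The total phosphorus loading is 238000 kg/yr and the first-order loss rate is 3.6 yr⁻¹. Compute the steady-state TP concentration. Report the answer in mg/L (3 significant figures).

Outflow Q = 0.121 m³/s × 3.156e+07 s/yr = 3.818e+06 m³/yr.
Steady-state CSTR mass balance: W = Q·C + k·V·C, so C = W/(Q + kV).
Q + kV = 3.818e+06 + 3.6·3.27e+07 = 1.215e+08 m³/yr.
C = 238000/1.215e+08 = 0.001958 kg/m³ = 1.958 mg/L.

1.96 mg/L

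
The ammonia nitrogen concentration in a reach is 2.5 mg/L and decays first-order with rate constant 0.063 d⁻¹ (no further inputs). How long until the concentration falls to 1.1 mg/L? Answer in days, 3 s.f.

t = ln(C₀/C)/k = ln(2.5/1.1)/0.063 = 0.821/0.063 = 13.03 d.

13.0 d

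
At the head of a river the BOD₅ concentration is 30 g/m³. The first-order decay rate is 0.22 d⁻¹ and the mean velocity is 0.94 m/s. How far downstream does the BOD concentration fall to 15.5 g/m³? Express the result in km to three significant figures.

From C = C₀·e^(−kt), t = ln(C₀/C)/k = ln(30/15.5)/0.22 = 0.6604/0.22 = 3.002 d.
Distance = v·t = 0.94 m/s × 2.593e+05 s = 2.438e+05 m = 243.8 km.

244 km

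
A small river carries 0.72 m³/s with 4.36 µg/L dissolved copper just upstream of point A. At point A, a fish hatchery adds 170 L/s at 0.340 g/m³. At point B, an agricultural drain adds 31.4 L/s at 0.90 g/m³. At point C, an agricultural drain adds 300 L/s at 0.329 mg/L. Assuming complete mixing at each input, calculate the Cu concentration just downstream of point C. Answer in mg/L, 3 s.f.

0.154 mg/L

4.36 µg/L = 0.00436 mg/L.
170 L/s = 0.17 m³/s.
After input A: C = (0.72·0.00436 + 0.17·0.34) / 0.89 = 0.06847 mg/L.
31.4 L/s = 0.0314 m³/s.
After input B: C = (0.89·0.06847 + 0.0314·0.9) / 0.9214 = 0.09681 mg/L.
300 L/s = 0.3 m³/s.
After input C: C = (0.9214·0.09681 + 0.3·0.329) / 1.221 = 0.1538 mg/L.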